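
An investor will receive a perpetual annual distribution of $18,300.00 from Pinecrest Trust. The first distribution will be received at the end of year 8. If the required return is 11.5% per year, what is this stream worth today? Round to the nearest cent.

$74272.69

Value at end of year 7: C / r = $18,300.00 / 0.115 = $159,130.4348
Discount to today: PV = $159,130.4348 / (1 + 0.115)^7 = $159,130.4348 / 2.142516 = $74,272.69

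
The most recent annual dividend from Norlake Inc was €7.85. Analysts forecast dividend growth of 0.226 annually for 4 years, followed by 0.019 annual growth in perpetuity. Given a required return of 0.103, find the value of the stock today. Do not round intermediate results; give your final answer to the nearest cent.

D_1 = 9.62410
D_2 = 11.79915
D_3 = 14.46575
D_4 = 17.73501
Terminal value at year 4: TV = D_4×(1+g_2)/(r−g_2) = 18.07198/0.084 = 215.14261
P_0 = D_1/(1+r)^1 + D_2/(1+r)^2 + D_3/(1+r)^3 + D_4/(1+r)^4 + TV/(1+r)^4
    = 8.72539 + 9.69839 + 10.77989 + 11.98200 + 145.35313 = 186.53880

€186.54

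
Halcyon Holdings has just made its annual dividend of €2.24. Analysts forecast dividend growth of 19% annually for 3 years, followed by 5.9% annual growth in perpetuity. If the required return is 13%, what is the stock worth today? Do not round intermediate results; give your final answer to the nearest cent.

€46.48

D_1 = 2.66560
D_2 = 3.17206
D_3 = 3.77476
Terminal value at year 3: TV = D_3×(1+g_2)/(r−g_2) = 3.99747/0.071 = 56.30235
P_0 = D_1/(1+r)^1 + D_2/(1+r)^2 + D_3/(1+r)^3 + TV/(1+r)^3
    = 2.35894 + 2.48419 + 2.61610 + 39.02035 = 46.47958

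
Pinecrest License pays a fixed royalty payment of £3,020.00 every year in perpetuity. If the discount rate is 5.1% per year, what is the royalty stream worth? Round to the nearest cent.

Level perpetuity: PV = C / r = £3,020.00 / 0.051 = £59,215.69

£59215.69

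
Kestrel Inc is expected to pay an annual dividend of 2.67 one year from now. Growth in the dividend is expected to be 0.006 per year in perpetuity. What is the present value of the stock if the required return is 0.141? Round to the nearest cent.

19.78

Growing perpetuity: P = D₁ / (r − g) = 2.6700 / (0.141 − 0.006) = 19.78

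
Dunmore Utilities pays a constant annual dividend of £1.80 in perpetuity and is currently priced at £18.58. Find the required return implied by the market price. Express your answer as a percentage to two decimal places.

9.69%

P = C/r ⇒ r = C/P = £1.80/£18.58 = 0.096878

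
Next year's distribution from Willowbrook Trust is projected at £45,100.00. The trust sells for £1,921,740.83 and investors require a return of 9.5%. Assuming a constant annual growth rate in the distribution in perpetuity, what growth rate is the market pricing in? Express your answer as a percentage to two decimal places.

7.15%

P = D₁/(r−g) ⇒ g = r − D₁/P = 0.095 − £45,100.00/£1,921,740.83 = 0.071532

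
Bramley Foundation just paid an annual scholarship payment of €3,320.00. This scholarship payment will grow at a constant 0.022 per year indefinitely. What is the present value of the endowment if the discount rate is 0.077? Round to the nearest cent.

D₁ = D₀ × (1 + g) = €3,320.00 × 1.022 = €3,393.0400
Growing perpetuity: P = D₁ / (r − g) = €3,393.0400 / (0.077 − 0.022) = €61,691.64

€61691.64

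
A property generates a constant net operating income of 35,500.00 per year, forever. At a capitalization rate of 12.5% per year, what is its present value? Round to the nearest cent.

284000.00

Level perpetuity: PV = C / r = 35,500.00 / 0.125 = 284,000.00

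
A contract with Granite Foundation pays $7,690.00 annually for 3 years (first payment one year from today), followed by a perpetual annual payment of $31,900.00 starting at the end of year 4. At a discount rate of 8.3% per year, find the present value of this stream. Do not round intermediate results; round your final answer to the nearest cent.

$322282.03

PV of 3-year annuity: $7,690.00 × [1 − (1+0.083)^−3] / 0.083 = 19711.08635
Perpetuity value at year 3: $31,900.00 / 0.083 = 384337.34940
PV of perpetuity: 384337.34940 / (1+0.083)^3 = 302570.94440
Total PV = 19711.08635 + 302570.94440 = 322282.03075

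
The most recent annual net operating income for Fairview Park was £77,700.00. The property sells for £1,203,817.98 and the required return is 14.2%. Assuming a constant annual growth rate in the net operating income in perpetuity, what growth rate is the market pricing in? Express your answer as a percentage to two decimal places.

P = D₀(1+g)/(r−g) ⇒ P(r−g) = D₀(1+g) ⇒ g(P+D₀) = P·r − D₀
g = (P·r − D₀)/(P + D₀) = (£1,203,817.98×0.142 − £77,700.00) / (£1,203,817.98 + £77,700.00) = 0.072759

7.28%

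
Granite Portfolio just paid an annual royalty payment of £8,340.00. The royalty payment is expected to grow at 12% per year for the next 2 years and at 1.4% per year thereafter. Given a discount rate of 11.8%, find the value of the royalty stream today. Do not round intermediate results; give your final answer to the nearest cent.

D_1 = 9340.80000
D_2 = 10461.69600
Terminal value at year 2: TV = D_2×(1+g_2)/(r−g_2) = 10608.15974/0.104 = 102001.53600
P_0 = D_1/(1+r)^1 + D_2/(1+r)^2 + TV/(1+r)^2
    = 8354.91950 + 8369.86569 + 81606.19046 = 98330.97564

£98330.98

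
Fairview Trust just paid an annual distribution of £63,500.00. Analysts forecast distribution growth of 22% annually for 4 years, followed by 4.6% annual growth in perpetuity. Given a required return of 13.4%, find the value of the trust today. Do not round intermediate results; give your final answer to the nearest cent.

£1317086.29

D_1 = 77470.00000
D_2 = 94513.40000
D_3 = 115306.34800
D_4 = 140673.74456
Terminal value at year 4: TV = D_4×(1+g_2)/(r−g_2) = 147144.73681/0.088 = 1672099.28193
P_0 = D_1/(1+r)^1 + D_2/(1+r)^2 + D_3/(1+r)^3 + D_4/(1+r)^4 + TV/(1+r)^4
    = 68315.69665 + 73496.60486 + 79070.42145 + 85066.94372 + 1011136.62645 = 1317086.29313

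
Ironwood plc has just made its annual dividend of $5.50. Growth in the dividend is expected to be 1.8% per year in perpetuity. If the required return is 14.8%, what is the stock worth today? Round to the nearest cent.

D₁ = D₀ × (1 + g) = $5.50 × 1.018 = $5.5990
Growing perpetuity: P = D₁ / (r − g) = $5.5990 / (0.148 − 0.018) = $43.07

$43.07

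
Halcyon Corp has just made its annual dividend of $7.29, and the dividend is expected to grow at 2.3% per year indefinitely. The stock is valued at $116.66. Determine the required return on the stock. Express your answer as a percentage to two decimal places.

D₁ = $7.29 × 1.023 = $7.4577
P = D₁/(r − g) ⇒ r = D₁/P + g = $7.4577/$116.66 + 0.023 = 0.063927 + 0.023 = 0.086927

8.69%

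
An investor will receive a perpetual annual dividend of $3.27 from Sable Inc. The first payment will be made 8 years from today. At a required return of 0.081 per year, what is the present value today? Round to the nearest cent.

$23.40

Value at end of year 7: C / r = $3.27 / 0.081 = $40.3704
Discount to today: PV = $40.3704 / (1 + 0.081)^7 = $40.3704 / 1.724963 = $23.40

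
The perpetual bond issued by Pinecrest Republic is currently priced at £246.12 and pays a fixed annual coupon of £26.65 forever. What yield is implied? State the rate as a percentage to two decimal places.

10.83%

P = C/r ⇒ r = C/P = £26.65/£246.12 = 0.108281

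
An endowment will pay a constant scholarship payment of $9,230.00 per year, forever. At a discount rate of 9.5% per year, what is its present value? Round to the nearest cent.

$97157.89

Level perpetuity: PV = C / r = $9,230.00 / 0.095 = $97,157.89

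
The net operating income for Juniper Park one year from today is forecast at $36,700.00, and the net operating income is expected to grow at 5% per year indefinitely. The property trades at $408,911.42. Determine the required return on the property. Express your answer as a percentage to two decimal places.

P = D₁/(r − g) ⇒ r = D₁/P + g = $36,700.0000/$408,911.42 + 0.05 = 0.089750 + 0.05 = 0.139750

13.98%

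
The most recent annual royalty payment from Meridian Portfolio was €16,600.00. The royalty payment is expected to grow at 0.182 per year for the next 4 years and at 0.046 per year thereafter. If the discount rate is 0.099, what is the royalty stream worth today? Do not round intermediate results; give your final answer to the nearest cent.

D_1 = 19621.20000
D_2 = 23192.25840
D_3 = 27413.24943
D_4 = 32402.46082
Terminal value at year 4: TV = D_4×(1+g_2)/(r−g_2) = 33892.97402/0.053 = 639490.07590
P_0 = D_1/(1+r)^1 + D_2/(1+r)^2 + D_3/(1+r)^3 + D_4/(1+r)^4 + TV/(1+r)^4
    = 17853.68517 + 19202.05266 + 20652.25318 + 22211.97748 + 438372.23484 = 518292.20332

€518292.20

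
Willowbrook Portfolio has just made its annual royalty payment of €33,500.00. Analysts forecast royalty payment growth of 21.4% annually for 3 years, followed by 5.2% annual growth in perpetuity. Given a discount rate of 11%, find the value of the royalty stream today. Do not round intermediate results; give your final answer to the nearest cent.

€915449.45

D_1 = 40669.00000
D_2 = 49372.16600
D_3 = 59937.80952
Terminal value at year 3: TV = D_3×(1+g_2)/(r−g_2) = 63054.57562/0.058 = 1087147.85550
P_0 = D_1/(1+r)^1 + D_2/(1+r)^2 + D_3/(1+r)^3 + TV/(1+r)^3
    = 36638.73874 + 40071.55750 + 43826.00974 + 794913.14214 = 915449.44812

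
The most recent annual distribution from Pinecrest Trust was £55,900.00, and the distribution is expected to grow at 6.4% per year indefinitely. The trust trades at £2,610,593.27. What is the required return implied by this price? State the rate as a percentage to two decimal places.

8.68%

D₁ = £55,900.00 × 1.064 = £59,477.6000
P = D₁/(r − g) ⇒ r = D₁/P + g = £59,477.6000/£2,610,593.27 + 0.064 = 0.022783 + 0.064 = 0.086783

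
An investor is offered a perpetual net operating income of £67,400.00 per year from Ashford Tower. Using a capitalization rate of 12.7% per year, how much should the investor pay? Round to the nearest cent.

£530708.66

Level perpetuity: PV = C / r = £67,400.00 / 0.127 = £530,708.66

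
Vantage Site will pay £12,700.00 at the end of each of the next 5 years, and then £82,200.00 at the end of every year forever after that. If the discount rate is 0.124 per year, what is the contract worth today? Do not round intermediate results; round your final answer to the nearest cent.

£414834.13

PV of 5-year annuity: £12,700.00 × [1 − (1+0.124)^−5] / 0.124 = 45330.61197
Perpetuity value at year 5: £82,200.00 / 0.124 = 662903.22581
PV of perpetuity: 662903.22581 / (1+0.124)^5 = 369503.51680
Total PV = 45330.61197 + 369503.51680 = 414834.12878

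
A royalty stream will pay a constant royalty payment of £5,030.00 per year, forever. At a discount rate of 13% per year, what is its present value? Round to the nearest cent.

£38692.31

Level perpetuity: PV = C / r = £5,030.00 / 0.13 = £38,692.31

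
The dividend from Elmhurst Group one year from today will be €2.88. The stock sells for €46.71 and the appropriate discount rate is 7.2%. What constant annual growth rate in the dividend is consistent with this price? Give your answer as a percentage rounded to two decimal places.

P = D₁/(r−g) ⇒ g = r − D₁/P = 0.072 − €2.88/€46.71 = 0.010343

1.03%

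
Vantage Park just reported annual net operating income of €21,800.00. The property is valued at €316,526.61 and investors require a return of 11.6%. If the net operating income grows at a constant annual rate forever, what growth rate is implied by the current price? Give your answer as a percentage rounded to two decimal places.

4.41%

P = D₀(1+g)/(r−g) ⇒ P(r−g) = D₀(1+g) ⇒ g(P+D₀) = P·r − D₀
g = (P·r − D₀)/(P + D₀) = (€316,526.61×0.116 − €21,800.00) / (€316,526.61 + €21,800.00) = 0.044091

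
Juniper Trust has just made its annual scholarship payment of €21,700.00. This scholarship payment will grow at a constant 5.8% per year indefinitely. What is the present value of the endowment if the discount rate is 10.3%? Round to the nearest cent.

€510191.11

D₁ = D₀ × (1 + g) = €21,700.00 × 1.058 = €22,958.6000
Growing perpetuity: P = D₁ / (r − g) = €22,958.6000 / (0.103 − 0.058) = €510,191.11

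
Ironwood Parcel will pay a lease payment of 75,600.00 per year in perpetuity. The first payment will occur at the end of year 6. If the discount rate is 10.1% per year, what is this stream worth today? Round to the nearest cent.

Value at end of year 5: C / r = 75,600.00 / 0.101 = 748,514.8515
Discount to today: PV = 748,514.8515 / (1 + 0.101)^5 = 748,514.8515 / 1.617844 = 462,662.00

462662.00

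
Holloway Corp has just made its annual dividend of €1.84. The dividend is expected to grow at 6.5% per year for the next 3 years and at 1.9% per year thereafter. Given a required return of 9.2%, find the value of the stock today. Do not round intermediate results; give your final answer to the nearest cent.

D_1 = 1.95960
D_2 = 2.08697
D_3 = 2.22263
Terminal value at year 3: TV = D_3×(1+g_2)/(r−g_2) = 2.26486/0.073 = 31.02544
P_0 = D_1/(1+r)^1 + D_2/(1+r)^2 + D_3/(1+r)^3 + TV/(1+r)^3
    = 1.79451 + 1.75014 + 1.70686 + 23.82594 = 29.07745

€29.08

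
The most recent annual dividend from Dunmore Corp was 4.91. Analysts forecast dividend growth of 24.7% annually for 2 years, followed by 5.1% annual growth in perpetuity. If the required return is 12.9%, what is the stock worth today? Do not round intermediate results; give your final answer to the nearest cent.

D_1 = 6.12277
D_2 = 7.63509
Terminal value at year 2: TV = D_2×(1+g_2)/(r−g_2) = 8.02448/0.078 = 102.87800
P_0 = D_1/(1+r)^1 + D_2/(1+r)^2 + TV/(1+r)^2
    = 5.42318 + 5.99000 + 80.71135 = 92.12453

92.12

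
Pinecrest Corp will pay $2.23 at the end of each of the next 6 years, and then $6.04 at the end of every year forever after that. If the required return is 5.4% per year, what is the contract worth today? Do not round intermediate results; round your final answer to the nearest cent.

PV of 6-year annuity: $2.23 × [1 − (1+0.054)^−6] / 0.054 = 11.17543
Perpetuity value at year 6: $6.04 / 0.054 = 111.85185
PV of perpetuity: 111.85185 / (1+0.054)^6 = 81.58297
Total PV = 11.17543 + 81.58297 = 92.75840

$92.76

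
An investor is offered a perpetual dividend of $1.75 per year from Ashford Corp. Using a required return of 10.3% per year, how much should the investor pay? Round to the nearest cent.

Level perpetuity: PV = C / r = $1.75 / 0.103 = $16.99

$16.99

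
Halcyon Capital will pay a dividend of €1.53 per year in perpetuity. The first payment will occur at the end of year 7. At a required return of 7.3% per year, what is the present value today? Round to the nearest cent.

Value at end of year 6: C / r = €1.53 / 0.073 = €20.9589
Discount to today: PV = €20.9589 / (1 + 0.073)^6 = €20.9589 / 1.526154 = €13.73

€13.73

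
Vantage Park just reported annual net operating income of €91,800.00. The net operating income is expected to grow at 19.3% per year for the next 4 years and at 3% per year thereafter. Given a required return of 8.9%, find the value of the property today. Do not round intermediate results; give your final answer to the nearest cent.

D_1 = 109517.40000
D_2 = 130654.25820
D_3 = 155870.53003
D_4 = 185953.54233
Terminal value at year 4: TV = D_4×(1+g_2)/(r−g_2) = 191532.14860/0.059 = 3246307.60337
P_0 = D_1/(1+r)^1 + D_2/(1+r)^2 + D_3/(1+r)^3 + D_4/(1+r)^4 + TV/(1+r)^4
    = 100566.94215 + 110171.13130 + 120692.52492 + 132218.71646 + 2308225.05015 = 2771874.36498

€2771874.36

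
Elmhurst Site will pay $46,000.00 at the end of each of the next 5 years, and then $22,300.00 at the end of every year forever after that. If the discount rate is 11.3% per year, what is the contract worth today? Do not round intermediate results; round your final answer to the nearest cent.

$284280.86

PV of 5-year annuity: $46,000.00 × [1 − (1+0.113)^−5] / 0.113 = 168736.00663
Perpetuity value at year 5: $22,300.00 / 0.113 = 197345.13274
PV of perpetuity: 197345.13274 / (1+0.113)^5 = 115544.85127
Total PV = 168736.00663 + 115544.85127 = 284280.85790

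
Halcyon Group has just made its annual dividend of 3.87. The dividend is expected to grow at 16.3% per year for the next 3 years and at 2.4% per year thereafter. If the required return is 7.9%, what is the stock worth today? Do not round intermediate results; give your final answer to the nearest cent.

D_1 = 4.50081
D_2 = 5.23444
D_3 = 6.08766
Terminal value at year 3: TV = D_3×(1+g_2)/(r−g_2) = 6.23376/0.055 = 113.34109
P_0 = D_1/(1+r)^1 + D_2/(1+r)^2 + D_3/(1+r)^3 + TV/(1+r)^3
    = 4.17128 + 4.49601 + 4.84603 + 90.22420 = 103.73752

103.74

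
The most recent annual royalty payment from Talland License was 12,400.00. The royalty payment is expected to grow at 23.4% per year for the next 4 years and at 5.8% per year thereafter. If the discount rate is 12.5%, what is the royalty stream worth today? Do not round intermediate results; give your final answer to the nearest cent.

D_1 = 15301.60000
D_2 = 18882.17440
D_3 = 23300.60321
D_4 = 28752.94436
Terminal value at year 4: TV = D_4×(1+g_2)/(r−g_2) = 30420.61513/0.067 = 454039.03184
P_0 = D_1/(1+r)^1 + D_2/(1+r)^2 + D_3/(1+r)^3 + D_4/(1+r)^4 + TV/(1+r)^4
    = 13601.42222 + 14919.24891 + 16364.75836 + 17950.32161 + 283454.33233 = 346290.08343

346290.08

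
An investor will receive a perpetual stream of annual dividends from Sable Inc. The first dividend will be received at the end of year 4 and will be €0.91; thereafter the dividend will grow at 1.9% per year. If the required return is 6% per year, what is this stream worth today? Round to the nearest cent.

Value at end of year 3: C₁ / (r − g) = €0.91 / (0.06 − 0.019) = €22.1951
Discount to today: PV = €22.1951 / (1 + 0.06)^3 = €22.1951 / 1.191016 = €18.64

€18.64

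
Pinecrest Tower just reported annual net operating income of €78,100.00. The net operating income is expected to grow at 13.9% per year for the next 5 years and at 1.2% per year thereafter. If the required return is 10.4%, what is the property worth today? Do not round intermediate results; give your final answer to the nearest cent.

D_1 = 88955.90000
D_2 = 101320.77010
D_3 = 115404.35714
D_4 = 131445.56279
D_5 = 149716.49601
Terminal value at year 5: TV = D_5×(1+g_2)/(r−g_2) = 151513.09397/0.092 = 1646881.45616
P_0 = D_1/(1+r)^1 + D_2/(1+r)^2 + D_3/(1+r)^3 + D_4/(1+r)^4 + D_5/(1+r)^5 + TV/(1+r)^5
    = 80575.99638 + 83130.48902 + 85765.96648 + 88484.99621 + 91290.22707 + 1004192.49774 = 1433440.17289

€1433440.17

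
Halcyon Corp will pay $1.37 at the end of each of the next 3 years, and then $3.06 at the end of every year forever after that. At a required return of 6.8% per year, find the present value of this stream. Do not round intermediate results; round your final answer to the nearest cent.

PV of 3-year annuity: $1.37 × [1 − (1+0.068)^−3] / 0.068 = 3.60849
Perpetuity value at year 3: $3.06 / 0.068 = 45.00000
PV of perpetuity: 45.00000 / (1+0.068)^3 = 36.94016
Total PV = 3.60849 + 36.94016 = 40.54865

$40.55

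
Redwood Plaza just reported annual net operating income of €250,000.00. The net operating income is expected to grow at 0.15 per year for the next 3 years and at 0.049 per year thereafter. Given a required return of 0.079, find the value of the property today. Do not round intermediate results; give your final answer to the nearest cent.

€11436460.18

D_1 = 287500.00000
D_2 = 330625.00000
D_3 = 380218.75000
Terminal value at year 3: TV = D_3×(1+g_2)/(r−g_2) = 398849.46875/0.03 = 13294982.29167
P_0 = D_1/(1+r)^1 + D_2/(1+r)^2 + D_3/(1+r)^3 + TV/(1+r)^3
    = 266450.41705 + 283983.29899 + 302669.87381 + 10583356.58749 = 11436460.17735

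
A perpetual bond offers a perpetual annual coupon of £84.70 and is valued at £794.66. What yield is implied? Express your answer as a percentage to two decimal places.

10.66%

P = C/r ⇒ r = C/P = £84.70/£794.66 = 0.106586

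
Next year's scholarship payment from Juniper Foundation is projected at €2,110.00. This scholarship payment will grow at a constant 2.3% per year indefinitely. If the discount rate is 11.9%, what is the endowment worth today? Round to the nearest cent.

€21979.17

Growing perpetuity: P = D₁ / (r − g) = €2,110.0000 / (0.119 − 0.023) = €21,979.17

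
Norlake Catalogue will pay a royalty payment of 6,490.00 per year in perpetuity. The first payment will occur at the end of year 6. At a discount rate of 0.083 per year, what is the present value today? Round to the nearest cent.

Value at end of year 5: C / r = 6,490.00 / 0.083 = 78,192.7711
Discount to today: PV = 78,192.7711 / (1 + 0.083)^5 = 78,192.7711 / 1.489849 = 52,483.69

52483.69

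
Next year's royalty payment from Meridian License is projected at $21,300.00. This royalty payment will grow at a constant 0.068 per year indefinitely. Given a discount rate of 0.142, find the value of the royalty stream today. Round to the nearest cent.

$287837.84

Growing perpetuity: P = D₁ / (r − g) = $21,300.0000 / (0.142 − 0.068) = $287,837.84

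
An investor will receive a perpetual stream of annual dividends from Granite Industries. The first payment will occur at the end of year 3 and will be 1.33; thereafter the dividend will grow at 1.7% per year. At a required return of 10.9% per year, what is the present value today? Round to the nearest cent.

11.75

Value at end of year 2: C₁ / (r − g) = 1.33 / (0.109 − 0.017) = 14.4565
Discount to today: PV = 14.4565 / (1 + 0.109)^2 = 14.4565 / 1.229881 = 11.75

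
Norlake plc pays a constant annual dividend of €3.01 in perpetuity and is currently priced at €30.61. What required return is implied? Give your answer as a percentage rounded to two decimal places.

9.83%

P = C/r ⇒ r = C/P = €3.01/€30.61 = 0.098334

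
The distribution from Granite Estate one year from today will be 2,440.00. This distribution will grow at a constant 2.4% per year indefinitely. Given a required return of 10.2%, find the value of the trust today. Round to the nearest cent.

Growing perpetuity: P = D₁ / (r − g) = 2,440.0000 / (0.102 − 0.024) = 31,282.05

31282.05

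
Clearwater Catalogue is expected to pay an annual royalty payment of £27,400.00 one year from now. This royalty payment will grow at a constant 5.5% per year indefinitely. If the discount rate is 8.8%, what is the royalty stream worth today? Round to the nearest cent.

£830303.03

Growing perpetuity: P = D₁ / (r − g) = £27,400.0000 / (0.088 − 0.055) = £830,303.03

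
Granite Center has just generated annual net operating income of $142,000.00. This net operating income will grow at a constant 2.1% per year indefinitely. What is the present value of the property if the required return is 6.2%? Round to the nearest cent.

$3536146.34

D₁ = D₀ × (1 + g) = $142,000.00 × 1.021 = $144,982.0000
Growing perpetuity: P = D₁ / (r − g) = $144,982.0000 / (0.062 − 0.021) = $3,536,146.34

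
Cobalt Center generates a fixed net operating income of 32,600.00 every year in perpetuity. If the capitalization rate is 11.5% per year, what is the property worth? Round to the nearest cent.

Level perpetuity: PV = C / r = 32,600.00 / 0.115 = 283,478.26

283478.26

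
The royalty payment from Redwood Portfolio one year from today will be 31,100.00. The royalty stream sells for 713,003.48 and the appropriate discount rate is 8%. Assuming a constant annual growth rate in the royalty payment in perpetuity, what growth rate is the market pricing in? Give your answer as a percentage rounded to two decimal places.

P = D₁/(r−g) ⇒ g = r − D₁/P = 0.08 − 31,100.00/713,003.48 = 0.036382

3.64%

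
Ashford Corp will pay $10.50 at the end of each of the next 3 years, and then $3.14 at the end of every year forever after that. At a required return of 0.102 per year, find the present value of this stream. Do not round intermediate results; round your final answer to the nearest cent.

$49.02

PV of 3-year annuity: $10.50 × [1 − (1+0.102)^−3] / 0.102 = 26.02028
Perpetuity value at year 3: $3.14 / 0.102 = 30.78431
PV of perpetuity: 30.78431 / (1+0.102)^3 = 23.00301
Total PV = 26.02028 + 23.00301 = 49.02329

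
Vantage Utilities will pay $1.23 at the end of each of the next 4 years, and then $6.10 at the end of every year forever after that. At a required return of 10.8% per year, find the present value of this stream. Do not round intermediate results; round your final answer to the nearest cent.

PV of 4-year annuity: $1.23 × [1 − (1+0.108)^−4] / 0.108 = 3.83236
Perpetuity value at year 4: $6.10 / 0.108 = 56.48148
PV of perpetuity: 56.48148 / (1+0.108)^4 = 37.47547
Total PV = 3.83236 + 37.47547 = 41.30783

$41.31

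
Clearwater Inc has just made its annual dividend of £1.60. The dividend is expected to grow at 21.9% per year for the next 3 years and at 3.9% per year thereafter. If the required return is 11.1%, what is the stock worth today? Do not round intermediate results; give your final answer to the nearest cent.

D_1 = 1.95040
D_2 = 2.37754
D_3 = 2.89822
Terminal value at year 3: TV = D_3×(1+g_2)/(r−g_2) = 3.01125/0.072 = 41.82290
P_0 = D_1/(1+r)^1 + D_2/(1+r)^2 + D_3/(1+r)^3 + TV/(1+r)^3
    = 1.75554 + 1.92619 + 2.11344 + 30.49804 = 36.29320

£36.29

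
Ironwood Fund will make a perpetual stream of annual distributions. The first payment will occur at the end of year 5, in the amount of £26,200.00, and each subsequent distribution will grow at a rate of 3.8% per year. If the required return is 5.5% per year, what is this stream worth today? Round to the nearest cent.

£1244063.45

Value at end of year 4: C₁ / (r − g) = £26,200.00 / (0.055 − 0.038) = £1,541,176.4706
Discount to today: PV = £1,541,176.4706 / (1 + 0.055)^4 = £1,541,176.4706 / 1.238825 = £1,244,063.45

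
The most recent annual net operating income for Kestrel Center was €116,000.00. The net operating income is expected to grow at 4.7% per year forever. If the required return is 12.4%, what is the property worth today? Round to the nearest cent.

€1577298.70

D₁ = D₀ × (1 + g) = €116,000.00 × 1.047 = €121,452.0000
Growing perpetuity: P = D₁ / (r − g) = €121,452.0000 / (0.124 − 0.047) = €1,577,298.70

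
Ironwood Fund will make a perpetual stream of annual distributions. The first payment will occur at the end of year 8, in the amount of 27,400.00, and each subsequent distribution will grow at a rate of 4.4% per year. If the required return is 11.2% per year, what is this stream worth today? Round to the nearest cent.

Value at end of year 7: C₁ / (r − g) = 27,400.00 / (0.112 − 0.044) = 402,941.1765
Discount to today: PV = 402,941.1765 / (1 + 0.112)^7 = 402,941.1765 / 2.102488 = 191,649.70

191649.70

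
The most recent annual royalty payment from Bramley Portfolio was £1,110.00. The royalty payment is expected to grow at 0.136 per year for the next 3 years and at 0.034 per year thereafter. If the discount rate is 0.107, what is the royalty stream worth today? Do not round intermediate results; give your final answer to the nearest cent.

£20498.30

D_1 = 1260.96000
D_2 = 1432.45056
D_3 = 1627.26384
Terminal value at year 3: TV = D_3×(1+g_2)/(r−g_2) = 1682.59081/0.073 = 23049.18913
P_0 = D_1/(1+r)^1 + D_2/(1+r)^2 + D_3/(1+r)^3 + TV/(1+r)^3
    = 1139.07859 + 1168.91895 + 1199.54104 + 16990.75936 = 20498.29794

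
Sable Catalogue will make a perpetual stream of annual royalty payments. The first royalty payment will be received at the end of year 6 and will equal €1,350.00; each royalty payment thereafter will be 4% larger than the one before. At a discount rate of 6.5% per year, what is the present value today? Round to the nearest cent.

Value at end of year 5: C₁ / (r − g) = €1,350.00 / (0.065 − 0.04) = €54,000.0000
Discount to today: PV = €54,000.0000 / (1 + 0.065)^5 = €54,000.0000 / 1.370087 = €39,413.57

€39413.57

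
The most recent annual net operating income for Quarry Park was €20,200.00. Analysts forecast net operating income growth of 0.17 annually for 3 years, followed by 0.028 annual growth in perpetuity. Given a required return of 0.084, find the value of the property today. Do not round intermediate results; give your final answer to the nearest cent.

D_1 = 23634.00000
D_2 = 27651.78000
D_3 = 32352.58260
Terminal value at year 3: TV = D_3×(1+g_2)/(r−g_2) = 33258.45491/0.056 = 593900.98059
P_0 = D_1/(1+r)^1 + D_2/(1+r)^2 + D_3/(1+r)^3 + TV/(1+r)^3
    = 21802.58303 + 23532.30825 + 25399.26259 + 466257.89186 = 536992.04573

€536992.05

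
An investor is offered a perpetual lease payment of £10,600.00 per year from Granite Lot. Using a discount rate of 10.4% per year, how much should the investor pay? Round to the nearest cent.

Level perpetuity: PV = C / r = £10,600.00 / 0.104 = £101,923.08

£101923.08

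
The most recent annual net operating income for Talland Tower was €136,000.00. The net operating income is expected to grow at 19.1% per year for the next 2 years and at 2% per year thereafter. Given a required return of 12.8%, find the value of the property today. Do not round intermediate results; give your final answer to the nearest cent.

€1727137.71

D_1 = 161976.00000
D_2 = 192913.41600
Terminal value at year 2: TV = D_2×(1+g_2)/(r−g_2) = 196771.68432/0.108 = 1821960.04000
P_0 = D_1/(1+r)^1 + D_2/(1+r)^2 + TV/(1+r)^2
    = 143595.74468 + 151615.71978 + 1431926.24239 = 1727137.70686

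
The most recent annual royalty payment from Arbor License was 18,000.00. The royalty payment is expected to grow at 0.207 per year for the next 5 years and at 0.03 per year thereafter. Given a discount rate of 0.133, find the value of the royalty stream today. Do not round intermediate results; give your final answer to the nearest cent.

D_1 = 21726.00000
D_2 = 26223.28200
D_3 = 31651.50137
D_4 = 38203.36216
D_5 = 46111.45813
Terminal value at year 5: TV = D_5×(1+g_2)/(r−g_2) = 47494.80187/0.103 = 461114.58125
P_0 = D_1/(1+r)^1 + D_2/(1+r)^2 + D_3/(1+r)^3 + D_4/(1+r)^4 + D_5/(1+r)^5 + TV/(1+r)^5
    = 19175.63989 + 20428.06474 + 21762.28962 + 23183.65717 + 24697.85896 + 246978.58964 = 356226.10003

356226.10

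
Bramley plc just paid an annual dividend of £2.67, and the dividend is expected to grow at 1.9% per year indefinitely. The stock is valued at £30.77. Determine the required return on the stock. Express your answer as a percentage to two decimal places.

10.74%

D₁ = £2.67 × 1.019 = £2.7207
P = D₁/(r − g) ⇒ r = D₁/P + g = £2.7207/£30.77 + 0.019 = 0.088422 + 0.019 = 0.107422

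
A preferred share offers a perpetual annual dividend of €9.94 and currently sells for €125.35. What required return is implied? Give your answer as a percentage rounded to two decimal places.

7.93%

P = C/r ⇒ r = C/P = €9.94/€125.35 = 0.079298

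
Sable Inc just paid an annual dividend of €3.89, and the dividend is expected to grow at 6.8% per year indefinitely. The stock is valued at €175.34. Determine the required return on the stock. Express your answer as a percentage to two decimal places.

D₁ = €3.89 × 1.068 = €4.1545
P = D₁/(r − g) ⇒ r = D₁/P + g = €4.1545/€175.34 + 0.068 = 0.023694 + 0.068 = 0.091694

9.17%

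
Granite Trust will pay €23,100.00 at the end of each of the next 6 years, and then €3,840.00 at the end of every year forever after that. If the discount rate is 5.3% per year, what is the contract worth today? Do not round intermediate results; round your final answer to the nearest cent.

€169279.72

PV of 6-year annuity: €23,100.00 × [1 − (1+0.053)^−6] / 0.053 = 116131.94325
Perpetuity value at year 6: €3,840.00 / 0.053 = 72452.83019
PV of perpetuity: 72452.83019 / (1+0.053)^6 = 53147.77988
Total PV = 116131.94325 + 53147.77988 = 169279.72313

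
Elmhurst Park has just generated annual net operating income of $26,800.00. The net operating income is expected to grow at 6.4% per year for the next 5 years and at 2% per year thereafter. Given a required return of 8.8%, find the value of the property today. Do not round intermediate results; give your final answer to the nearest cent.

D_1 = 28515.20000
D_2 = 30340.17280
D_3 = 32281.94386
D_4 = 34347.98827
D_5 = 36546.25952
Terminal value at year 5: TV = D_5×(1+g_2)/(r−g_2) = 37277.18471/0.068 = 548193.89273
P_0 = D_1/(1+r)^1 + D_2/(1+r)^2 + D_3/(1+r)^3 + D_4/(1+r)^4 + D_5/(1+r)^5 + TV/(1+r)^5
    = 26208.82353 + 25630.68772 + 25065.30490 + 24512.39376 + 23971.67919 + 359575.18790 = 484964.07700

$484964.08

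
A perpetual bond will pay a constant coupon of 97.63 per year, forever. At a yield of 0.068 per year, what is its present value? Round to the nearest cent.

Level perpetuity: PV = C / r = 97.63 / 0.068 = 1,435.74

1435.74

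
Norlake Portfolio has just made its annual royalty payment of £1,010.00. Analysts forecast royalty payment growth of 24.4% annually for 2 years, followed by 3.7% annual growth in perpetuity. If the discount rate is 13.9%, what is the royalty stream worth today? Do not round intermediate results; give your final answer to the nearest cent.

D_1 = 1256.44000
D_2 = 1563.01136
Terminal value at year 2: TV = D_2×(1+g_2)/(r−g_2) = 1620.84278/0.102 = 15890.61549
P_0 = D_1/(1+r)^1 + D_2/(1+r)^2 + TV/(1+r)^2
    = 1103.10799 + 1204.79924 + 12248.79231 = 14556.69955

£14556.70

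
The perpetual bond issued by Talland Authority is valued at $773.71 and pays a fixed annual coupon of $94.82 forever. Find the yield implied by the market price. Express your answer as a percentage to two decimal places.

P = C/r ⇒ r = C/P = $94.82/$773.71 = 0.122552

12.26%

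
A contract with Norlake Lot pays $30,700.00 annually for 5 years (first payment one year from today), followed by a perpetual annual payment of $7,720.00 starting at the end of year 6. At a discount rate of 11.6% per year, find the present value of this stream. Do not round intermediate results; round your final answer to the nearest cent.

PV of 5-year annuity: $30,700.00 × [1 − (1+0.116)^−5] / 0.116 = 111772.09602
Perpetuity value at year 5: $7,720.00 / 0.116 = 66551.72414
PV of perpetuity: 66551.72414 / (1+0.116)^5 = 38444.86481
Total PV = 111772.09602 + 38444.86481 = 150216.96083

$150216.96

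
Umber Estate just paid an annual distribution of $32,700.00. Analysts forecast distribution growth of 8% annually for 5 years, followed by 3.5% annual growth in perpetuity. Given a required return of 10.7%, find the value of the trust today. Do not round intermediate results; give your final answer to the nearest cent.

D_1 = 35316.00000
D_2 = 38141.28000
D_3 = 41192.58240
D_4 = 44487.98899
D_5 = 48047.02811
Terminal value at year 5: TV = D_5×(1+g_2)/(r−g_2) = 49728.67410/0.072 = 690676.02910
P_0 = D_1/(1+r)^1 + D_2/(1+r)^2 + D_3/(1+r)^3 + D_4/(1+r)^4 + D_5/(1+r)^5 + TV/(1+r)^5
    = 31902.43902 + 31124.33076 + 30365.20074 + 29624.58608 + 28902.03520 + 415466.75607 = 567385.34788

$567385.35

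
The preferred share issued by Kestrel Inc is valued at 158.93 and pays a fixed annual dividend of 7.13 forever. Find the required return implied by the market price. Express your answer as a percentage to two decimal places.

4.49%

P = C/r ⇒ r = C/P = 7.13/158.93 = 0.044863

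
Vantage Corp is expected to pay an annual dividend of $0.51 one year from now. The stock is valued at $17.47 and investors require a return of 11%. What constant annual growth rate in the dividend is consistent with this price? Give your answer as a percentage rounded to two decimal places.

8.08%

P = D₁/(r−g) ⇒ g = r − D₁/P = 0.11 − $0.51/$17.47 = 0.080807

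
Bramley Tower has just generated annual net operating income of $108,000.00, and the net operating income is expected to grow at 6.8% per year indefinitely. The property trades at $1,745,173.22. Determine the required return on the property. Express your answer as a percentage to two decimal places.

13.41%

D₁ = $108,000.00 × 1.068 = $115,344.0000
P = D₁/(r − g) ⇒ r = D₁/P + g = $115,344.0000/$1,745,173.22 + 0.068 = 0.066093 + 0.068 = 0.134093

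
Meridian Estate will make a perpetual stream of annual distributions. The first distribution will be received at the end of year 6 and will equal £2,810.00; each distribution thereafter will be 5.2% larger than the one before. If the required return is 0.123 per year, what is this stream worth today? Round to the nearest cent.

Value at end of year 5: C₁ / (r − g) = £2,810.00 / (0.123 − 0.052) = £39,577.4648
Discount to today: PV = £39,577.4648 / (1 + 0.123)^5 = £39,577.4648 / 1.786071 = £22,158.95

£22158.95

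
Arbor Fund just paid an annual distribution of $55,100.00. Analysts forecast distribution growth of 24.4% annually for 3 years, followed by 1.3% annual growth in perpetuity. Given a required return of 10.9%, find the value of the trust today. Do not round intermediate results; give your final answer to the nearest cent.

$1029556.62

D_1 = 68544.40000
D_2 = 85269.23360
D_3 = 106074.92660
Terminal value at year 3: TV = D_3×(1+g_2)/(r−g_2) = 107453.90064/0.096 = 1119311.46504
P_0 = D_1/(1+r)^1 + D_2/(1+r)^2 + D_3/(1+r)^3 + TV/(1+r)^3
    = 61807.39405 + 69331.28782 + 77771.07489 + 820646.86316 = 1029556.61992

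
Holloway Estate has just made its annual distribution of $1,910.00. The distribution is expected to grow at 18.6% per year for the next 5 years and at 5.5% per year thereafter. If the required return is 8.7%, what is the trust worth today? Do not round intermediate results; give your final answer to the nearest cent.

D_1 = 2265.26000
D_2 = 2686.59836
D_3 = 3186.30565
D_4 = 3778.95851
D_5 = 4481.84479
Terminal value at year 5: TV = D_5×(1+g_2)/(r−g_2) = 4728.34625/0.032 = 147760.82039
P_0 = D_1/(1+r)^1 + D_2/(1+r)^2 + D_3/(1+r)^3 + D_4/(1+r)^4 + D_5/(1+r)^5 + TV/(1+r)^5
    = 2083.95584 + 2273.75495 + 2480.84027 + 2706.78616 + 2953.31038 + 97366.95162 = 109865.59922

$109865.60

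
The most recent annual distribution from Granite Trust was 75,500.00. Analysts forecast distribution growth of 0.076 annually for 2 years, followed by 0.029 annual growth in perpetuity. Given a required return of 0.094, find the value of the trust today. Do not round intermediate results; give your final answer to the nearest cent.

1303509.46

D_1 = 81238.00000
D_2 = 87412.08800
Terminal value at year 2: TV = D_2×(1+g_2)/(r−g_2) = 89947.03855/0.065 = 1383800.59311
P_0 = D_1/(1+r)^1 + D_2/(1+r)^2 + TV/(1+r)^2
    = 74257.76965 + 73035.97820 + 1156215.71636 = 1303509.46421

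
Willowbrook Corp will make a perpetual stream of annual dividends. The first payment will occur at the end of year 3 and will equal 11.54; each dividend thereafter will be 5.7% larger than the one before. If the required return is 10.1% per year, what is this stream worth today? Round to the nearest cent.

Value at end of year 2: C₁ / (r − g) = 11.54 / (0.101 − 0.057) = 262.2727
Discount to today: PV = 262.2727 / (1 + 0.101)^2 = 262.2727 / 1.212201 = 216.36

216.36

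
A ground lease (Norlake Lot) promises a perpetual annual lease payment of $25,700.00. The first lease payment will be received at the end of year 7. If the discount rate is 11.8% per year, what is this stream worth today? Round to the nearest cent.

$111532.21

Value at end of year 6: C / r = $25,700.00 / 0.118 = $217,796.6102
Discount to today: PV = $217,796.6102 / (1 + 0.118)^6 = $217,796.6102 / 1.952769 = $111,532.21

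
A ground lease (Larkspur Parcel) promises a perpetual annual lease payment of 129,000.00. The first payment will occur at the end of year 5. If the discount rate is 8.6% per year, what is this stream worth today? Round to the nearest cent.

1078380.33

Value at end of year 4: C / r = 129,000.00 / 0.086 = 1,500,000.0000
Discount to today: PV = 1,500,000.0000 / (1 + 0.086)^4 = 1,500,000.0000 / 1.390975 = 1,078,380.33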